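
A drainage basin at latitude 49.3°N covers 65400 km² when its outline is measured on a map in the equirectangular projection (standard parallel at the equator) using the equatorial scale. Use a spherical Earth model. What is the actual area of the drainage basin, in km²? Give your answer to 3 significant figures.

42600 km²

For the equirectangular projection with φ₀ = 0 (plate carrée), h = 1 along meridians and k = sec φ along parallels.
Areal scale = h·k = 1 × sec φ; at 49.3°, h = 1.000, k = 1.534, so h·k = 1.534.
True area = apparent / (areal scale) = 65400 / 1.534 ≈ 42600 km².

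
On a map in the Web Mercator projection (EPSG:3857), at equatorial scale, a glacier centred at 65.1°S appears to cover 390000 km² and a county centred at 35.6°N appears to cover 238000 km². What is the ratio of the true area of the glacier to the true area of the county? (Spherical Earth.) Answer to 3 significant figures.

On Mercator the areal scale is sec²φ, so true area = apparent × cos²φ.
True area of glacier: 390000 × cos²(65.1°) = 390000 × 0.1773 = 69140 km².
True area of county: 238000 × cos²(35.6°) = 238000 × 0.6611 = 157300 km².
Ratio = 69140 / 157300 ≈ 0.439.

0.439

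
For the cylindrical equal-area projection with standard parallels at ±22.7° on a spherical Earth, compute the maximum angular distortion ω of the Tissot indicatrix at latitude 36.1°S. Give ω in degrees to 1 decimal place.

Cylindrical equal-area (φ₀ = 22.7°): h = cos φ / cos 22.7° along meridians, k = cos 22.7° / cos φ along parallels; h·k = 1.
At 36.1°: h = 0.8758, k = 1.142; principal scales a = 1.142, b = 0.8758.
sin(ω/2) = (a − b)/(a + b) = 0.2659/2.018 = 0.1318, so ω = 2 arcsin(0.1318) ≈ 15.1°.

15.1°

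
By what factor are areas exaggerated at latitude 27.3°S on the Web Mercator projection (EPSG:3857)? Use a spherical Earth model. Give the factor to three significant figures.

For Mercator, h = k = sec φ (a conformal cylindrical projection has a single point scale, 1/cos φ).
Areal scale = k² = sec²φ = 1/cos²(27.3°) = 1/0.8886² = 1.266.

1.27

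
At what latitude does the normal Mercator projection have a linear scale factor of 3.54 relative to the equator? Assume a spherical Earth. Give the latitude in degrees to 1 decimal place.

73.6°

Mercator scale is k = sec φ = 1/cos φ.
1/cos φ = 3.54  ⇒  cos φ = 0.2825  ⇒  φ = arccos(0.2825) ≈ 73.6°.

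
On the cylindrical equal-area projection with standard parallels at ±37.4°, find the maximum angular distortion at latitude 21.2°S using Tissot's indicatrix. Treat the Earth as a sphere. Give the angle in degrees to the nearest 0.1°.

18.3°

For cylindrical equal-area with standard parallel φ₀, h = cos φ / cos φ₀ and k = cos φ₀ / cos φ, so h·k = 1.
At 21.2°: h = 1.174, k = 0.8521; principal scales a = 1.174, b = 0.8521.
sin(ω/2) = (a − b)/(a + b) = 0.3215/2.026 = 0.1587, so ω = 2 arcsin(0.1587) ≈ 18.3°.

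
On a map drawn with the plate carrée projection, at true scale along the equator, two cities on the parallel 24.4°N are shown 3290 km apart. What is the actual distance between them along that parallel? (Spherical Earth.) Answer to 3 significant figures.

3000 km

For the equirectangular projection with φ₀ = 0 (plate carrée), h = 1 along meridians and k = sec φ along parallels.
Along the parallel at 24.4°, map distances are exaggerated by k = sec 24.4° = 1.098.
True distance = 3290 / 1.098 = 3290 × cos 24.4° ≈ 3000 km.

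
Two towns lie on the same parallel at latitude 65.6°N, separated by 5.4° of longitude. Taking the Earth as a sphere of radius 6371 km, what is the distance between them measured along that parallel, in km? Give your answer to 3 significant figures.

248 km

Arc length along a parallel = R cos φ · Δλ (with Δλ in radians).
= 6371 × cos 65.6° × (5.4° × π/180) = 6371 × 0.4131 × 0.09425 ≈ 248 km.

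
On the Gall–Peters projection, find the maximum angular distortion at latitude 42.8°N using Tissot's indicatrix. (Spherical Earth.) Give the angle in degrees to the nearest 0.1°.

4.2°

The Gall–Peters projection is cylindrical equal-area with φ₀ = 45°. Cylindrical equal-area (φ₀ = 45°): h = cos φ / cos 45° along meridians, k = cos 45° / cos φ along parallels; h·k = 1.
At 42.8°: h = 1.038, k = 0.9637; principal scales a = 1.038, b = 0.9637.
sin(ω/2) = (a − b)/(a + b) = 0.07394/2.001 = 0.03694, so ω = 2 arcsin(0.03694) ≈ 4.2°.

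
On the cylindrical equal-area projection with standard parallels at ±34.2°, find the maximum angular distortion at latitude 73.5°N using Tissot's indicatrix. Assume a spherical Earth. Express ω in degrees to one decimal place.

A cylindrical equal-area projection with standard parallel φ₀ has meridian scale h = cos φ / cos φ₀ and parallel scale k = cos φ₀ / cos φ (so areas are preserved, h·k = 1).
At 73.5°: h = 0.3434, k = 2.912; principal scales a = 2.912, b = 0.3434.
sin(ω/2) = (a − b)/(a + b) = 2.569/3.255 = 0.7890, so ω = 2 arcsin(0.7890) ≈ 104.2°.

104.2°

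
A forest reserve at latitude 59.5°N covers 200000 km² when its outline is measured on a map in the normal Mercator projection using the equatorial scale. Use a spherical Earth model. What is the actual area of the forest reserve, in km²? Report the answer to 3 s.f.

The Mercator projection is conformal; its linear scale factor is the same in every direction and equals sec φ = 1/cos φ.
Areal scale = k² = sec²φ = 1/cos²(59.5°) = 1/0.5075² = 3.882.
True area = apparent / (areal scale) = 200000 / 3.882 ≈ 51500 km².

51500 km²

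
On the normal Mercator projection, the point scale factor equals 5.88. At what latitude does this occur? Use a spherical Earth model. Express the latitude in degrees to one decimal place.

80.2°

Mercator scale is k = sec φ = 1/cos φ.
1/cos φ = 5.88  ⇒  cos φ = 0.1701  ⇒  φ = arccos(0.1701) ≈ 80.2°.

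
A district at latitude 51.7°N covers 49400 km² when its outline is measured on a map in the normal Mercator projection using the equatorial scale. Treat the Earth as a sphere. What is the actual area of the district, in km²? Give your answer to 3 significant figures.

Mercator is conformal, so the point scale is isotropic: h = k = sec φ = 1/cos φ.
Areal scale = k² = sec²φ = 1/cos²(51.7°) = 1/0.6198² = 2.603.
True area = apparent / (areal scale) = 49400 / 2.603 ≈ 19000 km².

19000 km²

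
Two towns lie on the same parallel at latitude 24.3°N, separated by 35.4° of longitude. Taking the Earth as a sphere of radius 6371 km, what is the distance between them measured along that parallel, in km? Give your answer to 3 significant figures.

Arc length along a parallel = R cos φ · Δλ (with Δλ in radians).
= 6371 × cos 24.3° × (35.4° × π/180) = 6371 × 0.9114 × 0.6178 ≈ 3590 km.

3590 km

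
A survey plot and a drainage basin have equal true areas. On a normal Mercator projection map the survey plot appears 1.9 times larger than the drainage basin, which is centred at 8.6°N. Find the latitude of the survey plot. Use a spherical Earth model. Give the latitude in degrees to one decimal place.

44.2°

For equal true areas on Mercator, apparent areas scale as sec²φ, so the ratio is cos²φ₂ / cos²φ₁.
cos²φ₂ / cos²φ₁ = 1.9  ⇒  cos φ₁ = cos 8.6° / √1.9 = 0.9888/1.378 = 0.7173.
φ₁ = arccos(0.7173) ≈ 44.2°.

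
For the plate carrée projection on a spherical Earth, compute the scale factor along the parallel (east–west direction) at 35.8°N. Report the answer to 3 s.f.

1.23

For the equirectangular projection with φ₀ = 0 (plate carrée), h = 1 along meridians and k = sec φ along parallels.
k = 1/cos 35.8° = 1/0.8111 = 1.233.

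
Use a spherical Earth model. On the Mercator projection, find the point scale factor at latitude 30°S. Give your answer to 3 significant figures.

For Mercator, h = k = sec φ (a conformal cylindrical projection has a single point scale, 1/cos φ).
k = 1/cos 30° = 1/0.8660 = 1.155.

1.15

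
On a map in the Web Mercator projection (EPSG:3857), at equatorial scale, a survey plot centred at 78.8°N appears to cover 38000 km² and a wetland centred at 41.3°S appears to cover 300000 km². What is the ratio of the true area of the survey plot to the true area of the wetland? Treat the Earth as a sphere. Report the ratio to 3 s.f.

0.00847

Since Mercator area scale is 1/cos²φ, the true area equals the apparent area multiplied by cos²φ.
True area of survey plot: 38000 × cos²(78.8°) = 38000 × 0.03773 = 1434 km².
True area of wetland: 300000 × cos²(41.3°) = 300000 × 0.5644 = 169300 km².
Ratio = 1434 / 169300 ≈ 0.00847.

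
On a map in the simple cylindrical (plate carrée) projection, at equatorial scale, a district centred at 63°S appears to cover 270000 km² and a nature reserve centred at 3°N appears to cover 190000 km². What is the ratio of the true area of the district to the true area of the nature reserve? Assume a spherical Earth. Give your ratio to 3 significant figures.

Plate carrée has h = 1 and k = sec φ, giving areal scale sec φ; true area = (apparent area) · cos φ.
True area of district: 270000 × cos(63°) = 270000 × 0.4540 = 122600 km².
True area of nature reserve: 190000 × cos(3°) = 190000 × 0.9986 = 189700 km².
Ratio = 122600 / 189700 ≈ 0.646.

0.646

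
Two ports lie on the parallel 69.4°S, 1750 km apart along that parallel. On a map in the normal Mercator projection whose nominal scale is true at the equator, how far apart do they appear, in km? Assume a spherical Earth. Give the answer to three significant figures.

The Mercator projection is conformal; its linear scale factor is the same in every direction and equals sec φ = 1/cos φ.
Along the parallel, k = sec 69.4° = 1/0.3518 = 2.842.
Map distance = 1750 × 2.842 ≈ 4970 km.

4970 km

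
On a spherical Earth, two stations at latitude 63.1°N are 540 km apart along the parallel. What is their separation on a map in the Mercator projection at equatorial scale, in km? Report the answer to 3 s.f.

1190 km

For Mercator, h = k = sec φ (a conformal cylindrical projection has a single point scale, 1/cos φ).
Along the parallel, k = sec 63.1° = 1/0.4524 = 2.210.
Map distance = 540 × 2.210 ≈ 1190 km.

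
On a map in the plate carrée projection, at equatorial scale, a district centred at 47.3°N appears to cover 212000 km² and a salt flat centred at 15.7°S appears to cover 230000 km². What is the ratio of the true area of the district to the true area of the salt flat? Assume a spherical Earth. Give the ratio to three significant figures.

Plate carrée has h = 1 and k = sec φ, giving areal scale sec φ; true area = (apparent area) · cos φ.
True area of district: 212000 × cos(47.3°) = 212000 × 0.6782 = 143800 km².
True area of salt flat: 230000 × cos(15.7°) = 230000 × 0.9627 = 221400 km².
Ratio = 143800 / 221400 ≈ 0.649.

0.649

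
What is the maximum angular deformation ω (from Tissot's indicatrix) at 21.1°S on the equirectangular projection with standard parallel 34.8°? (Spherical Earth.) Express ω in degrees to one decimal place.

The equidistant cylindrical projection with φ₀ = 34.8° has h = 1 (meridians true) and k = cos φ₀ / cos φ along parallels.
At 21.1°: h = 1.000, k = 0.8802; principal scales a = 1.000, b = 0.8802.
sin(ω/2) = (a − b)/(a + b) = 0.1198/1.880 = 0.06374, so ω = 2 arcsin(0.06374) ≈ 7.3°.

7.3°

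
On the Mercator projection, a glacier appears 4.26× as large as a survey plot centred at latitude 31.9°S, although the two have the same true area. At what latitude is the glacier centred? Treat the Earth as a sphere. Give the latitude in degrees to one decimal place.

On Mercator, (apparent₁)/(apparent₂) = sec²φ₁ / sec²φ₂ when true areas are equal.
cos²φ₂ / cos²φ₁ = 4.26  ⇒  cos φ₁ = cos 31.9° / √4.26 = 0.8490/2.064 = 0.4113.
φ₁ = arccos(0.4113) ≈ 65.7°.

65.7°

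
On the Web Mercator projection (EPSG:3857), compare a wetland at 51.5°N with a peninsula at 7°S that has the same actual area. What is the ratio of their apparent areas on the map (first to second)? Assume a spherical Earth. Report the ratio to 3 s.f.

2.54

On Mercator, area is exaggerated by sec²φ = 1/cos²φ.
At 51.5°: sec²(51.5°) = 1/0.6225² = 2.580.
At 7°: sec²(7°) = 1/0.9925² = 1.015.
Ratio = 2.580/1.015 = cos²(7°)/cos²(51.5°) ≈ 2.54.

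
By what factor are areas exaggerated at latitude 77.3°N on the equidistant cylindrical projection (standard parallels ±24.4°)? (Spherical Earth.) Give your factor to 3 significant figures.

With standard parallel φ₀ = 24.4°, the equirectangular projection gives x = Rλ cos φ₀, y = Rφ, so h = 1 and k = cos 24.4° / cos φ.
Areal scale = h·k = 1 × cos φ₀ / cos φ; at 77.3°, h = 1.000, k = 4.142, so h·k = 4.142.

4.14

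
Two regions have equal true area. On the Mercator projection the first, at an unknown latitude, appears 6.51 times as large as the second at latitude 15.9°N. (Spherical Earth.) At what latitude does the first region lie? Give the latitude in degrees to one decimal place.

67.9°

On Mercator, (apparent₁)/(apparent₂) = sec²φ₁ / sec²φ₂ when true areas are equal.
cos²φ₂ / cos²φ₁ = 6.51  ⇒  cos φ₁ = cos 15.9° / √6.51 = 0.9617/2.551 = 0.3769.
φ₁ = arccos(0.3769) ≈ 67.9°.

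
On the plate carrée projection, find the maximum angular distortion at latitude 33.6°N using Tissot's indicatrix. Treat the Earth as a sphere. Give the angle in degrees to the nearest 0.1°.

For the equirectangular projection with φ₀ = 0 (plate carrée), h = 1 along meridians and k = sec φ along parallels.
At 33.6°: h = 1.000, k = 1.201; principal scales a = 1.201, b = 1.000.
sin(ω/2) = (a − b)/(a + b) = 0.2006/2.201 = 0.09115, so ω = 2 arcsin(0.09115) ≈ 10.5°.

10.5°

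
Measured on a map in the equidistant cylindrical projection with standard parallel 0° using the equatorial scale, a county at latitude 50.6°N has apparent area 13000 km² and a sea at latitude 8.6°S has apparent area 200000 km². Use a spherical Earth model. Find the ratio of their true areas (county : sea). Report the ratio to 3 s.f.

0.0417

Plate carrée has h = 1 and k = sec φ, giving areal scale sec φ; true area = (apparent area) · cos φ.
True area of county: 13000 × cos(50.6°) = 13000 × 0.6347 = 8251 km².
True area of sea: 200000 × cos(8.6°) = 200000 × 0.9888 = 197800 km².
Ratio = 8251 / 197800 ≈ 0.0417.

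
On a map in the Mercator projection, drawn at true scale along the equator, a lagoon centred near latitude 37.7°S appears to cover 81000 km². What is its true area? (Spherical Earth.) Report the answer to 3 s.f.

50700 km²

Mercator is conformal, so the point scale is isotropic: h = k = sec φ = 1/cos φ.
Areal scale = k² = sec²φ = 1/cos²(37.7°) = 1/0.7912² = 1.597.
True area = apparent / (areal scale) = 81000 / 1.597 ≈ 50700 km².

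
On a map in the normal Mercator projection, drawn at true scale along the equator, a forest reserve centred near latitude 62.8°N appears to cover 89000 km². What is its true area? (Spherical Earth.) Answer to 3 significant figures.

For Mercator, h = k = sec φ (a conformal cylindrical projection has a single point scale, 1/cos φ).
Areal scale = k² = sec²φ = 1/cos²(62.8°) = 1/0.4571² = 4.786.
True area = apparent / (areal scale) = 89000 / 4.786 ≈ 18600 km².

18600 km²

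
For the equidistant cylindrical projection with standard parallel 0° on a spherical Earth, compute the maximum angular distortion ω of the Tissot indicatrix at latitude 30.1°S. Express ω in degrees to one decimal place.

Plate carrée maps x = Rλ, y = Rφ. The meridian scale is h = 1 and the parallel scale is k = 1/cos φ = sec φ.
At 30.1°: h = 1.000, k = 1.156; principal scales a = 1.156, b = 1.000.
sin(ω/2) = (a − b)/(a + b) = 0.1559/2.156 = 0.07230, so ω = 2 arcsin(0.07230) ≈ 8.3°.

8.3°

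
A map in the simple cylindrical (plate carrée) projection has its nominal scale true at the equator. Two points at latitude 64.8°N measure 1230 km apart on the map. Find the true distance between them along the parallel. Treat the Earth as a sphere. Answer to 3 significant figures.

524 km

Plate carrée maps x = Rλ, y = Rφ. The meridian scale is h = 1 and the parallel scale is k = 1/cos φ = sec φ.
Along the parallel at 64.8°, map distances are exaggerated by k = sec 64.8° = 2.349.
True distance = 1230 / 2.349 = 1230 × cos 64.8° ≈ 524 km.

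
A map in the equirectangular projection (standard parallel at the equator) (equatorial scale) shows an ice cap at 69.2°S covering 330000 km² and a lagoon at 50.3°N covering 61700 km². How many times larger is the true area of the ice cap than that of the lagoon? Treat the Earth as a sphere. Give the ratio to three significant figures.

2.97

On the plate carrée, areal scale = h·k = 1 × sec φ, so true area = apparent × cos φ.
True area of ice cap: 330000 × cos(69.2°) = 330000 × 0.3551 = 117200 km².
True area of lagoon: 61700 × cos(50.3°) = 61700 × 0.6388 = 39410 km².
Ratio = 117200 / 39410 ≈ 2.97.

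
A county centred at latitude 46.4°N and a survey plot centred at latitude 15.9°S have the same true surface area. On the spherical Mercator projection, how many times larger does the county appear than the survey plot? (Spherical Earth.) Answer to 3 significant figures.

On Mercator, area is exaggerated by sec²φ = 1/cos²φ.
At 46.4°: sec²(46.4°) = 1/0.6896² = 2.103.
At 15.9°: sec²(15.9°) = 1/0.9617² = 1.081.
Ratio = 2.103/1.081 = cos²(15.9°)/cos²(46.4°) ≈ 1.94.

1.94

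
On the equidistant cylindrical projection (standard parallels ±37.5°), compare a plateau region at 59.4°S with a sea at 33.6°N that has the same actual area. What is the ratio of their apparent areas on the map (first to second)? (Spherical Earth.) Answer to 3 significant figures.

With standard parallel φ₀ = 37.5°, the equirectangular projection gives x = Rλ cos φ₀, y = Rφ, so h = 1 and k = cos 37.5° / cos φ.
Areal scale at 59.4°: h·k = 1.000 × 1.559 = 1.559.
Areal scale at 33.6°: h·k = 1.000 × 0.9525 = 0.9525.
Ratio = 1.559/0.9525 ≈ 1.64.

1.64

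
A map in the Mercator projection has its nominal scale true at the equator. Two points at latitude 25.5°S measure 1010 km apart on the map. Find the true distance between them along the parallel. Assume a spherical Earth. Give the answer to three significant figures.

For Mercator, h = k = sec φ (a conformal cylindrical projection has a single point scale, 1/cos φ).
Along the parallel at 25.5°, map distances are exaggerated by k = sec 25.5° = 1.108.
True distance = 1010 / 1.108 = 1010 × cos 25.5° ≈ 912 km.

912 km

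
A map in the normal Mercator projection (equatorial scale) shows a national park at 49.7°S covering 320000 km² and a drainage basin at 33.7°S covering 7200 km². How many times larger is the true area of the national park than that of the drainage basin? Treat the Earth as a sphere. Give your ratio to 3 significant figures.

Mercator's areal exaggeration is sec²φ; hence true area = (apparent area) · cos²φ.
True area of national park: 320000 × cos²(49.7°) = 320000 × 0.4183 = 133900 km².
True area of drainage basin: 7200 × cos²(33.7°) = 7200 × 0.6921 = 4983 km².
Ratio = 133900 / 4983 ≈ 26.9.

26.9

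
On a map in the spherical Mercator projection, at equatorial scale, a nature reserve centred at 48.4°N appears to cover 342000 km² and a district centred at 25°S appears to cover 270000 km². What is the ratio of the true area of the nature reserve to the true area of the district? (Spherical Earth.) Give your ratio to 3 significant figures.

Mercator's areal exaggeration is sec²φ; hence true area = (apparent area) · cos²φ.
True area of nature reserve: 342000 × cos²(48.4°) = 342000 × 0.4408 = 150800 km².
True area of district: 270000 × cos²(25°) = 270000 × 0.8214 = 221800 km².
Ratio = 150800 / 221800 ≈ 0.680.

0.680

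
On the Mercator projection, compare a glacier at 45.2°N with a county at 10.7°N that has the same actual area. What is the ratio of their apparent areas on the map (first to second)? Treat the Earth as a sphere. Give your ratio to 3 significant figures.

Mercator areal scale is sec²φ.
At 45.2°: sec²(45.2°) = 1/0.7046² = 2.014.
At 10.7°: sec²(10.7°) = 1/0.9826² = 1.036.
Ratio = 2.014/1.036 = cos²(10.7°)/cos²(45.2°) ≈ 1.94.

1.94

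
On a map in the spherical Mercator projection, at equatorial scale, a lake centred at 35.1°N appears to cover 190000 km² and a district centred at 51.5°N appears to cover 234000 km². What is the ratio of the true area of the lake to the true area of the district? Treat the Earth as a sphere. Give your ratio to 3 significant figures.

1.40

On Mercator the areal scale is sec²φ, so true area = apparent × cos²φ.
True area of lake: 190000 × cos²(35.1°) = 190000 × 0.6694 = 127200 km².
True area of district: 234000 × cos²(51.5°) = 234000 × 0.3875 = 90680 km².
Ratio = 127200 / 90680 ≈ 1.40.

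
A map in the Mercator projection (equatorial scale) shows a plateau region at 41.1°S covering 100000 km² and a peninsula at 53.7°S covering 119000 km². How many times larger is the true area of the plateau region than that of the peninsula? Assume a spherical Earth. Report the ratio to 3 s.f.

1.36

Since Mercator area scale is 1/cos²φ, the true area equals the apparent area multiplied by cos²φ.
True area of plateau region: 100000 × cos²(41.1°) = 100000 × 0.5679 = 56790 km².
True area of peninsula: 119000 × cos²(53.7°) = 119000 × 0.3505 = 41710 km².
Ratio = 56790 / 41710 ≈ 1.36.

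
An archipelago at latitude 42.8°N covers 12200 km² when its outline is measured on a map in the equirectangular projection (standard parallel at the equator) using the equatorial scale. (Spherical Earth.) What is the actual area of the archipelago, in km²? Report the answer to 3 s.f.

In the plate carrée (x = Rλ, y = Rφ), meridians are true-scale (h = 1) and parallels are stretched by k = sec φ.
Areal scale = h·k = 1 × sec φ; at 42.8°, h = 1.000, k = 1.363, so h·k = 1.363.
True area = apparent / (areal scale) = 12200 / 1.363 ≈ 8950 km².

8950 km²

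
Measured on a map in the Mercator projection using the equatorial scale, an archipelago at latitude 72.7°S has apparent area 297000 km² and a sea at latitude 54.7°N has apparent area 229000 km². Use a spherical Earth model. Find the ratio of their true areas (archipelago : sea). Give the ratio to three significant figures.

On Mercator the areal scale is sec²φ, so true area = apparent × cos²φ.
True area of archipelago: 297000 × cos²(72.7°) = 297000 × 0.08843 = 26260 km².
True area of sea: 229000 × cos²(54.7°) = 229000 × 0.3339 = 76470 km².
Ratio = 26260 / 76470 ≈ 0.343.

0.343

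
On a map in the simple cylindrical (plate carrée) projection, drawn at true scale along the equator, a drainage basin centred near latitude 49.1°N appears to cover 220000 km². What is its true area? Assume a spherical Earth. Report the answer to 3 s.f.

144000 km²

In the plate carrée (x = Rλ, y = Rφ), meridians are true-scale (h = 1) and parallels are stretched by k = sec φ.
Areal scale = h·k = 1 × sec φ; at 49.1°, h = 1.000, k = 1.527, so h·k = 1.527.
True area = apparent / (areal scale) = 220000 / 1.527 ≈ 144000 km².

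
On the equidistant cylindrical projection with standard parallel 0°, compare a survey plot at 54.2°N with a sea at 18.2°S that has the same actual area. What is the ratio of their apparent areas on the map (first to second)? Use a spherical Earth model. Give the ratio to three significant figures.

1.62

Plate carrée maps x = Rλ, y = Rφ. The meridian scale is h = 1 and the parallel scale is k = 1/cos φ = sec φ.
Areal scale at 54.2°: h·k = 1.000 × 1.710 = 1.710.
Areal scale at 18.2°: h·k = 1.000 × 1.053 = 1.053.
Ratio = 1.710/1.053 ≈ 1.62.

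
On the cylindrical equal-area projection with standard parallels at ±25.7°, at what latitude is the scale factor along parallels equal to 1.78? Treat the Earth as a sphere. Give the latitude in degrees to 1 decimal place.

Cylindrical equal-area (φ₀ = 25.7°): h = cos φ / cos 25.7° along meridians, k = cos 25.7° / cos φ along parallels; h·k = 1.
k = cos φ₀ / cos φ = 1.78  ⇒  cos φ = cos 25.7° / 1.78 = 0.5062.
φ = arccos(0.5062) ≈ 59.6°.

59.6°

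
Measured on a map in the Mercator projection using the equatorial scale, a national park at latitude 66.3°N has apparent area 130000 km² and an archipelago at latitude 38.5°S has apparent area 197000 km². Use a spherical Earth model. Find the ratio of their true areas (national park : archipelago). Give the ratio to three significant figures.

0.174

On Mercator the areal scale is sec²φ, so true area = apparent × cos²φ.
True area of national park: 130000 × cos²(66.3°) = 130000 × 0.1616 = 21000 km².
True area of archipelago: 197000 × cos²(38.5°) = 197000 × 0.6125 = 120700 km².
Ratio = 21000 / 120700 ≈ 0.174.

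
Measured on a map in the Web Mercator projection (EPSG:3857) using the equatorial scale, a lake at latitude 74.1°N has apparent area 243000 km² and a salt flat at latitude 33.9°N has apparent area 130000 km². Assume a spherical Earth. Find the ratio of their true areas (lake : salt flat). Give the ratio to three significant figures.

0.204

Since Mercator area scale is 1/cos²φ, the true area equals the apparent area multiplied by cos²φ.
True area of lake: 243000 × cos²(74.1°) = 243000 × 0.07505 = 18240 km².
True area of salt flat: 130000 × cos²(33.9°) = 130000 × 0.6889 = 89560 km².
Ratio = 18240 / 89560 ≈ 0.204.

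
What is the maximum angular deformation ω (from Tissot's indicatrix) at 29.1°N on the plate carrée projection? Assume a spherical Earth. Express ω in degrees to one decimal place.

7.7°

Plate carrée maps x = Rλ, y = Rφ. The meridian scale is h = 1 and the parallel scale is k = 1/cos φ = sec φ.
At 29.1°: h = 1.000, k = 1.144; principal scales a = 1.144, b = 1.000.
sin(ω/2) = (a − b)/(a + b) = 0.1445/2.144 = 0.06737, so ω = 2 arcsin(0.06737) ≈ 7.7°.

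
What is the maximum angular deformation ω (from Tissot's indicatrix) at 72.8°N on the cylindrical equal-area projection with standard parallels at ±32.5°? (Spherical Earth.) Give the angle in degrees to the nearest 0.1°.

102.7°

A cylindrical equal-area projection with standard parallel φ₀ has meridian scale h = cos φ / cos φ₀ and parallel scale k = cos φ₀ / cos φ (so areas are preserved, h·k = 1).
At 72.8°: h = 0.3506, k = 2.852; principal scales a = 2.852, b = 0.3506.
sin(ω/2) = (a − b)/(a + b) = 2.501/3.203 = 0.7811, so ω = 2 arcsin(0.7811) ≈ 102.7°.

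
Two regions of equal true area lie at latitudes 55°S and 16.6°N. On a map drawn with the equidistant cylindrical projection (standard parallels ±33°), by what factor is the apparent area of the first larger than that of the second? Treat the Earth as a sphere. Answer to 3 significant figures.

The equidistant cylindrical projection with φ₀ = 33° has h = 1 (meridians true) and k = cos φ₀ / cos φ along parallels.
Areal scale at 55°: h·k = 1.000 × 1.462 = 1.462.
Areal scale at 16.6°: h·k = 1.000 × 0.8751 = 0.8751.
Ratio = 1.462/0.8751 ≈ 1.67.

1.67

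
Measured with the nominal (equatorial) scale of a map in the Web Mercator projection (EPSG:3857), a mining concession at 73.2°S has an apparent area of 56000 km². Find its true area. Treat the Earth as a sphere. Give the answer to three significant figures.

4680 km²

The Mercator projection is conformal; its linear scale factor is the same in every direction and equals sec φ = 1/cos φ.
Areal scale = k² = sec²φ = 1/cos²(73.2°) = 1/0.2890² = 11.97.
True area = apparent / (areal scale) = 56000 / 11.97 ≈ 4680 km².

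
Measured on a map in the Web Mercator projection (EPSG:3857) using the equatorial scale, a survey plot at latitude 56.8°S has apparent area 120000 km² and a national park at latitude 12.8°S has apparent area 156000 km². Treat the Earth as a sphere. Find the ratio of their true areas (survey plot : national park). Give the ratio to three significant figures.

Mercator's areal exaggeration is sec²φ; hence true area = (apparent area) · cos²φ.
True area of survey plot: 120000 × cos²(56.8°) = 120000 × 0.2998 = 35980 km².
True area of national park: 156000 × cos²(12.8°) = 156000 × 0.9509 = 148300 km².
Ratio = 35980 / 148300 ≈ 0.243.

0.243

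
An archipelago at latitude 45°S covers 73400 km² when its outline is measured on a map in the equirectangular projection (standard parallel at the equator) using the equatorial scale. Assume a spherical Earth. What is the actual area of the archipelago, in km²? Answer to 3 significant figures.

In the plate carrée (x = Rλ, y = Rφ), meridians are true-scale (h = 1) and parallels are stretched by k = sec φ.
Areal scale = h·k = 1 × sec φ; at 45°, h = 1.000, k = 1.414, so h·k = 1.414.
True area = apparent / (areal scale) = 73400 / 1.414 ≈ 51900 km².

51900 km²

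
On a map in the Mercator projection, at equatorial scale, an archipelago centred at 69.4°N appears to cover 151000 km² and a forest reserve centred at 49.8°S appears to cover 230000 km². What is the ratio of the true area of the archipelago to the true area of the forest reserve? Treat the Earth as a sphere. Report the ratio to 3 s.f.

Mercator's areal exaggeration is sec²φ; hence true area = (apparent area) · cos²φ.
True area of archipelago: 151000 × cos²(69.4°) = 151000 × 0.1238 = 18690 km².
True area of forest reserve: 230000 × cos²(49.8°) = 230000 × 0.4166 = 95820 km².
Ratio = 18690 / 95820 ≈ 0.195.

0.195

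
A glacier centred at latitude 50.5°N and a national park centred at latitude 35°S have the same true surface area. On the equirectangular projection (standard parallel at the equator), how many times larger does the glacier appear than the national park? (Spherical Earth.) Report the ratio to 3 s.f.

For the equirectangular projection with φ₀ = 0 (plate carrée), h = 1 along meridians and k = sec φ along parallels.
Areal scale at 50.5°: h·k = 1.000 × 1.572 = 1.572.
Areal scale at 35°: h·k = 1.000 × 1.221 = 1.221.
Ratio = 1.572/1.221 ≈ 1.29.

1.29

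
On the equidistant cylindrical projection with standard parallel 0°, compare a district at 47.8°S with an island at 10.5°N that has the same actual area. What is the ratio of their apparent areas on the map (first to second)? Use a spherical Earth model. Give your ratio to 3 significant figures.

1.46

In the plate carrée (x = Rλ, y = Rφ), meridians are true-scale (h = 1) and parallels are stretched by k = sec φ.
Areal scale at 47.8°: h·k = 1.000 × 1.489 = 1.489.
Areal scale at 10.5°: h·k = 1.000 × 1.017 = 1.017.
Ratio = 1.489/1.017 ≈ 1.46.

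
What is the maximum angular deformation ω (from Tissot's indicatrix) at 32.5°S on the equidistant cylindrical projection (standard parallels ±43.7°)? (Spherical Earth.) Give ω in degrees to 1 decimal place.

In the equirectangular projection with standard parallel φ₀ = 43.7° (x = Rλ cos φ₀, y = Rφ), meridians are true-scale (h = 1) and the parallel scale is k = cos φ₀ / cos φ.
At 32.5°: h = 1.000, k = 0.8572; principal scales a = 1.000, b = 0.8572.
sin(ω/2) = (a − b)/(a + b) = 0.1428/1.857 = 0.07688, so ω = 2 arcsin(0.07688) ≈ 8.8°.

8.8°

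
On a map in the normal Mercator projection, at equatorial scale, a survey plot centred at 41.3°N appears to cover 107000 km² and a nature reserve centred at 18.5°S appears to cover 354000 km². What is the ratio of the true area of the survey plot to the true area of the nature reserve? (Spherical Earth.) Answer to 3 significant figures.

0.190

Since Mercator area scale is 1/cos²φ, the true area equals the apparent area multiplied by cos²φ.
True area of survey plot: 107000 × cos²(41.3°) = 107000 × 0.5644 = 60390 km².
True area of nature reserve: 354000 × cos²(18.5°) = 354000 × 0.8993 = 318400 km².
Ratio = 60390 / 318400 ≈ 0.190.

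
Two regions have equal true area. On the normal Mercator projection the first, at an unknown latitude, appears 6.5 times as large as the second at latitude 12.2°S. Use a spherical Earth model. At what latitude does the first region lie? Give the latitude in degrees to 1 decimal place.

67.5°

Mercator areal scale is sec²φ, so apparent-area ratio = sec²φ₁ / sec²φ₂ = cos²φ₂ / cos²φ₁.
cos²φ₂ / cos²φ₁ = 6.5  ⇒  cos φ₁ = cos 12.2° / √6.5 = 0.9774/2.550 = 0.3834.
φ₁ = arccos(0.3834) ≈ 67.5°.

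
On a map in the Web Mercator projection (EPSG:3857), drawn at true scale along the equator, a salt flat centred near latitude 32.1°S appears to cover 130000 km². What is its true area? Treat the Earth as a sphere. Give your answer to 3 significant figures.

Mercator is conformal, so the point scale is isotropic: h = k = sec φ = 1/cos φ.
Areal scale = k² = sec²φ = 1/cos²(32.1°) = 1/0.8471² = 1.394.
True area = apparent / (areal scale) = 130000 / 1.394 ≈ 93300 km².

93300 km²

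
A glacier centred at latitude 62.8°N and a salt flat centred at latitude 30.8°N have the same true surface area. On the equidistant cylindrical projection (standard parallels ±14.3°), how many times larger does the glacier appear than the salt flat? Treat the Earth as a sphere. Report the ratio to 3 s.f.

1.88

With standard parallel φ₀ = 14.3°, the equirectangular projection gives x = Rλ cos φ₀, y = Rφ, so h = 1 and k = cos 14.3° / cos φ.
Areal scale at 62.8°: h·k = 1.000 × 2.120 = 2.120.
Areal scale at 30.8°: h·k = 1.000 × 1.128 = 1.128.
Ratio = 2.120/1.128 ≈ 1.88.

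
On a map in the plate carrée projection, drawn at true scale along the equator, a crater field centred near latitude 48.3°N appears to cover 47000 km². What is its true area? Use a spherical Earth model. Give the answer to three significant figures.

For the equirectangular projection with φ₀ = 0 (plate carrée), h = 1 along meridians and k = sec φ along parallels.
Areal scale = h·k = 1 × sec φ; at 48.3°, h = 1.000, k = 1.503, so h·k = 1.503.
True area = apparent / (areal scale) = 47000 / 1.503 ≈ 31300 km².

31300 km²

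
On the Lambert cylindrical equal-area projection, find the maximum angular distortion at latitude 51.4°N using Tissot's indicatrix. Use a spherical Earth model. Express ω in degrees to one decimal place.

52.2°

The Lambert cylindrical equal-area projection is the cylindrical equal-area projection with its standard parallel at the equator (φ₀ = 0). Cylindrical equal-area (φ₀ = 0°): h = cos φ / cos 0° along meridians, k = cos 0° / cos φ along parallels; h·k = 1.
At 51.4°: h = 0.6239, k = 1.603; principal scales a = 1.603, b = 0.6239.
sin(ω/2) = (a − b)/(a + b) = 0.9790/2.227 = 0.4397, so ω = 2 arcsin(0.4397) ≈ 52.2°.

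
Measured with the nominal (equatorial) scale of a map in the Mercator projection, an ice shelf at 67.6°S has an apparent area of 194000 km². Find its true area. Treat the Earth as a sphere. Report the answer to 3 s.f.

Mercator is conformal, so the point scale is isotropic: h = k = sec φ = 1/cos φ.
Areal scale = k² = sec²φ = 1/cos²(67.6°) = 1/0.3811² = 6.886.
True area = apparent / (areal scale) = 194000 / 6.886 ≈ 28200 km².

28200 km²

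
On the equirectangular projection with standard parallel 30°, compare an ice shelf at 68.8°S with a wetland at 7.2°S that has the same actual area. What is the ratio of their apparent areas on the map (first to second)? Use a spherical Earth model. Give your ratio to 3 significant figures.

With standard parallel φ₀ = 30°, the equirectangular projection gives x = Rλ cos φ₀, y = Rφ, so h = 1 and k = cos 30° / cos φ.
Areal scale at 68.8°: h·k = 1.000 × 2.395 = 2.395.
Areal scale at 7.2°: h·k = 1.000 × 0.8729 = 0.8729.
Ratio = 2.395/0.8729 ≈ 2.74.

2.74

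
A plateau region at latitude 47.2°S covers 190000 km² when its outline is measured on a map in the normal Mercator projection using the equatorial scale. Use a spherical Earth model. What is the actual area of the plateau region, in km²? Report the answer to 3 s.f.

87700 km²

Mercator is conformal, so the point scale is isotropic: h = k = sec φ = 1/cos φ.
Areal scale = k² = sec²φ = 1/cos²(47.2°) = 1/0.6794² = 2.166.
True area = apparent / (areal scale) = 190000 / 2.166 ≈ 87700 km².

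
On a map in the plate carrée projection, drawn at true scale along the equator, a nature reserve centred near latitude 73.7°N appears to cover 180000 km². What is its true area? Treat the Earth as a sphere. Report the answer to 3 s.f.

In the plate carrée (x = Rλ, y = Rφ), meridians are true-scale (h = 1) and parallels are stretched by k = sec φ.
Areal scale = h·k = 1 × sec φ; at 73.7°, h = 1.000, k = 3.563, so h·k = 3.563.
True area = apparent / (areal scale) = 180000 / 3.563 ≈ 50500 km².

50500 km²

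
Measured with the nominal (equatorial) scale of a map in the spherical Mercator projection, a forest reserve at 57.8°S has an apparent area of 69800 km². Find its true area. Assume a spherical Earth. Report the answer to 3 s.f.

19800 km²

The Mercator projection is conformal; its linear scale factor is the same in every direction and equals sec φ = 1/cos φ.
Areal scale = k² = sec²φ = 1/cos²(57.8°) = 1/0.5329² = 3.522.
True area = apparent / (areal scale) = 69800 / 3.522 ≈ 19800 km².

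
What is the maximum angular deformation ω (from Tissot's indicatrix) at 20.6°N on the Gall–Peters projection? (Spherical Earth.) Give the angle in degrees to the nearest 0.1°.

Gall–Peters is a cylindrical equal-area projection with standard parallels at ±45°. A cylindrical equal-area projection with standard parallel φ₀ has meridian scale h = cos φ / cos φ₀ and parallel scale k = cos φ₀ / cos φ (so areas are preserved, h·k = 1).
At 20.6°: h = 1.324, k = 0.7554; principal scales a = 1.324, b = 0.7554.
sin(ω/2) = (a − b)/(a + b) = 0.5684/2.079 = 0.2734, so ω = 2 arcsin(0.2734) ≈ 31.7°.

31.7°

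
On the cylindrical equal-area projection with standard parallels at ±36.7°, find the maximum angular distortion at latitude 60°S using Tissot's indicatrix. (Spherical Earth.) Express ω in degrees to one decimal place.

A cylindrical equal-area projection with standard parallel φ₀ has meridian scale h = cos φ / cos φ₀ and parallel scale k = cos φ₀ / cos φ (so areas are preserved, h·k = 1).
At 60°: h = 0.6236, k = 1.604; principal scales a = 1.604, b = 0.6236.
sin(ω/2) = (a − b)/(a + b) = 0.9799/2.227 = 0.4400, so ω = 2 arcsin(0.4400) ≈ 52.2°.

52.2°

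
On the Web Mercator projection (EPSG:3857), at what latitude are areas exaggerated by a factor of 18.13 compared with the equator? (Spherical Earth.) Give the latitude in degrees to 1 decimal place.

76.4°

Mercator areal scale is sec²φ.
sec²φ = 18.13  ⇒  cos²φ = 0.05516  ⇒  cos φ = 0.2349.
φ = arccos(0.2349) ≈ 76.4°.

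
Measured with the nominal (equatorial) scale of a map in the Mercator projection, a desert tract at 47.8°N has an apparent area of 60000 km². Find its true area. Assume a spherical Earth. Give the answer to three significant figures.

27100 km²

The Mercator projection is conformal; its linear scale factor is the same in every direction and equals sec φ = 1/cos φ.
Areal scale = k² = sec²φ = 1/cos²(47.8°) = 1/0.6717² = 2.216.
True area = apparent / (areal scale) = 60000 / 2.216 ≈ 27100 km².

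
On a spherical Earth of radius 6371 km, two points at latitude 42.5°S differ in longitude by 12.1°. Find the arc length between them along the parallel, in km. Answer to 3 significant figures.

Arc length along a parallel = R cos φ · Δλ (with Δλ in radians).
= 6371 × cos 42.5° × (12.1° × π/180) = 6371 × 0.7373 × 0.2112 ≈ 992 km.

992 km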